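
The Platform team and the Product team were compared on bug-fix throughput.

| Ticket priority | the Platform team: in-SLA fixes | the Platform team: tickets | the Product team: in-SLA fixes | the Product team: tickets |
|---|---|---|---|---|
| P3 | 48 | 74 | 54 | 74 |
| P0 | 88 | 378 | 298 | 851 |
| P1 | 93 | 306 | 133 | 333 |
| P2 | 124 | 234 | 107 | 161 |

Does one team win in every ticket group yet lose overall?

P3: the Platform team 48/74 = 64.9%, the Product team 54/74 = 73.0% → the Product team
P0: the Platform team 88/378 = 23.3%, the Product team 298/851 = 35.0% → the Product team
P1: the Platform team 93/306 = 30.4%, the Product team 133/333 = 39.9% → the Product team
P2: the Platform team 124/234 = 53.0%, the Product team 107/161 = 66.5% → the Product team
Overall: the Platform team 353/992 = 35.6%, the Product team 592/1419 = 41.7% → the Product team
The Product team wins overall and in every ticket group — no reversal.

No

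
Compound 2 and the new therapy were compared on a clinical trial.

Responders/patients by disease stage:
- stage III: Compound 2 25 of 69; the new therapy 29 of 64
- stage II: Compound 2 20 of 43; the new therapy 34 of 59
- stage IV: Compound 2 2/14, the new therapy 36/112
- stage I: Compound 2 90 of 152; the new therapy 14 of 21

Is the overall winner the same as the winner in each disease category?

No

Stage III: Compound 2 25/69 = 36.2%, the new therapy 29/64 = 45.3% → the new therapy
Stage II: Compound 2 20/43 = 46.5%, the new therapy 34/59 = 57.6% → the new therapy
Stage IV: Compound 2 2/14 = 14.3%, the new therapy 36/112 = 32.1% → the new therapy
Stage I: Compound 2 90/152 = 59.2%, the new therapy 14/21 = 66.7% → the new therapy
Overall: Compound 2 137/278 = 49.3%, the new therapy 113/256 = 44.1% → Compound 2
The new therapy wins each disease group but Compound 2 wins overall — the comparison reverses. The new therapy's patients skew toward stage IV, which has a lower base rate.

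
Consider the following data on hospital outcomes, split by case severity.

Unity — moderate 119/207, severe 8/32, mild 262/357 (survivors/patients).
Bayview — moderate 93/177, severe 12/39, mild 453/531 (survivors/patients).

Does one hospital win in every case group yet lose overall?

No

Moderate: Unity 119/207 = 57.5%, Bayview 93/177 = 52.5% → Unity
Severe: Unity 8/32 = 25.0%, Bayview 12/39 = 30.8% → Bayview
Mild: Unity 262/357 = 73.4%, Bayview 453/531 = 85.3% → Bayview
Overall: Unity 389/596 = 65.3%, Bayview 558/747 = 74.7% → Bayview
Neither sweeps: Unity wins 1 of 3 groups, Bayview wins 2. Bayview wins overall but not every group — no Simpson reversal.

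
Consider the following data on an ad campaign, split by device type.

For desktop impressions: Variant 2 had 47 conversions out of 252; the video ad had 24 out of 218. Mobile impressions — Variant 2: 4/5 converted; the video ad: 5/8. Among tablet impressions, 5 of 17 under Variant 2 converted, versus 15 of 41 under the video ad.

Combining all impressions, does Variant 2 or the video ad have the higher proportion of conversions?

Desktop: Variant 2 47/252 = 18.7%, the video ad 24/218 = 11.0% → Variant 2
Mobile: Variant 2 4/5 = 80.0%, the video ad 5/8 = 62.5% → Variant 2
Tablet: Variant 2 5/17 = 29.4%, the video ad 15/41 = 36.6% → the video ad
Overall: Variant 2 56/274 = 20.4%, the video ad 44/267 = 16.5% → Variant 2
(Neither sweeps every device group, but Variant 2 has the higher pooled rate.)

Variant 2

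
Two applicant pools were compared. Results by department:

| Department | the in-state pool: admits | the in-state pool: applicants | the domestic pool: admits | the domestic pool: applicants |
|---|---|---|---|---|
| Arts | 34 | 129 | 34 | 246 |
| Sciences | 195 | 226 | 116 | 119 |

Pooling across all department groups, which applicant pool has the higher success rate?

Arts: the in-state pool 34/129 = 26.4%, the domestic pool 34/246 = 13.8% → the in-state pool
Sciences: the in-state pool 195/226 = 86.3%, the domestic pool 116/119 = 97.5% → the domestic pool
Overall: the in-state pool 229/355 = 64.5%, the domestic pool 150/365 = 41.1% → the in-state pool
(Neither sweeps every department group, but the in-state pool has the higher pooled rate.)

the in-state pool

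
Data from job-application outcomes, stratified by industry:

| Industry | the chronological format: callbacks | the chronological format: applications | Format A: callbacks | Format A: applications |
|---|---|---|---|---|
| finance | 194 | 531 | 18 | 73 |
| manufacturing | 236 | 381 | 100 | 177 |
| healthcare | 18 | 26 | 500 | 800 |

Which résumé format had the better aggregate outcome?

Format A

Finance: the chronological format 194/531 = 36.5%, Format A 18/73 = 24.7% → the chronological format
Manufacturing: the chronological format 236/381 = 61.9%, Format A 100/177 = 56.5% → the chronological format
Healthcare: the chronological format 18/26 = 69.2%, Format A 500/800 = 62.5% → the chronological format
Overall: the chronological format 448/938 = 47.8%, Format A 618/1050 = 58.9% → Format A
(The chronological format wins every industry group but Format A wins overall — the chronological format's applications skew toward the low-rate finance group.)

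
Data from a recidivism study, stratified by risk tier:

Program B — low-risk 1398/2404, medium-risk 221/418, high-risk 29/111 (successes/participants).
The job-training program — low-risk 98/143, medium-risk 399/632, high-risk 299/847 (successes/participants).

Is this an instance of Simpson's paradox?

Low-risk: Program B 1398/2404 = 58.2%, the job-training program 98/143 = 68.5% → the job-training program
Medium-risk: Program B 221/418 = 52.9%, the job-training program 399/632 = 63.1% → the job-training program
High-risk: Program B 29/111 = 26.1%, the job-training program 299/847 = 35.3% → the job-training program
Overall: Program B 1648/2933 = 56.2%, the job-training program 796/1622 = 49.1% → Program B
The job-training program wins each risk group but Program B wins overall — the comparison reverses. The job-training program's participants skew toward high-risk, which has a lower base rate.

Yes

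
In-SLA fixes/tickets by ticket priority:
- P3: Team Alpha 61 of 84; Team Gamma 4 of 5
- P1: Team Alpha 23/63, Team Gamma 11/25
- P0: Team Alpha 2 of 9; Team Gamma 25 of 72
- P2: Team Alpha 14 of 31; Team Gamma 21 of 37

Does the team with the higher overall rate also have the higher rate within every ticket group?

P3: Team Alpha 61/84 = 72.6%, Team Gamma 4/5 = 80.0% → Team Gamma
P1: Team Alpha 23/63 = 36.5%, Team Gamma 11/25 = 44.0% → Team Gamma
P0: Team Alpha 2/9 = 22.2%, Team Gamma 25/72 = 34.7% → Team Gamma
P2: Team Alpha 14/31 = 45.2%, Team Gamma 21/37 = 56.8% → Team Gamma
Overall: Team Alpha 100/187 = 53.5%, Team Gamma 61/139 = 43.9% → Team Alpha
Team Gamma wins each ticket group but Team Alpha wins overall — the comparison reverses. Team Gamma's tickets skew toward P0, which has a lower base rate.

No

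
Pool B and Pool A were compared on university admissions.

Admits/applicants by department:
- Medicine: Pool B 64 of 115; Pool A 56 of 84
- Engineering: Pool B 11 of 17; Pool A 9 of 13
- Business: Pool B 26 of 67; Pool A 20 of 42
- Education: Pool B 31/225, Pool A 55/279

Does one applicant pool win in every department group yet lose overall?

Medicine: Pool B 64/115 = 55.7%, Pool A 56/84 = 66.7% → Pool A
Engineering: Pool B 11/17 = 64.7%, Pool A 9/13 = 69.2% → Pool A
Business: Pool B 26/67 = 38.8%, Pool A 20/42 = 47.6% → Pool A
Education: Pool B 31/225 = 13.8%, Pool A 55/279 = 19.7% → Pool A
Overall: Pool B 132/424 = 31.1%, Pool A 140/418 = 33.5% → Pool A
Pool A wins overall and in every department group — no reversal.

No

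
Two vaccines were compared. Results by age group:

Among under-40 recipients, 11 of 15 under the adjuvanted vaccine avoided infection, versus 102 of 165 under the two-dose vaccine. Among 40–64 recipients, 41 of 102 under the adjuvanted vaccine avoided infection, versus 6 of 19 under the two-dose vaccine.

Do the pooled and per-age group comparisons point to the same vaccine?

Under-40: the adjuvanted vaccine 11/15 = 73.3%, the two-dose vaccine 102/165 = 61.8% → the adjuvanted vaccine
40–64: the adjuvanted vaccine 41/102 = 40.2%, the two-dose vaccine 6/19 = 31.6% → the adjuvanted vaccine
Overall: the adjuvanted vaccine 52/117 = 44.4%, the two-dose vaccine 108/184 = 58.7% → the two-dose vaccine
The adjuvanted vaccine wins each age group but the two-dose vaccine wins overall — the comparison reverses. The adjuvanted vaccine's recipients skew toward 40–64, which has a lower base rate.

No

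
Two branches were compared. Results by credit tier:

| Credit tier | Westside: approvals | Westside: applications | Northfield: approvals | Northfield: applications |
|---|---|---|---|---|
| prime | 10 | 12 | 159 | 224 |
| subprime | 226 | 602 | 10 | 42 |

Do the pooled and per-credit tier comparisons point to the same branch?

No

Prime: Westside 10/12 = 83.3%, Northfield 159/224 = 71.0% → Westside
Subprime: Westside 226/602 = 37.5%, Northfield 10/42 = 23.8% → Westside
Overall: Westside 236/614 = 38.4%, Northfield 169/266 = 63.5% → Northfield
Westside wins each credit group but Northfield wins overall — the comparison reverses. Westside's applications skew toward subprime, which has a lower base rate.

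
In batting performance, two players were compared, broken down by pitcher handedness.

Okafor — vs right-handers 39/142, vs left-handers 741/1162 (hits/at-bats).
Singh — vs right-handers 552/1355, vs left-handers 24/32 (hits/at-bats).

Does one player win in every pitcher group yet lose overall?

Vs right-handers: Okafor 39/142 = 27.5%, Singh 552/1355 = 40.7% → Singh
Vs left-handers: Okafor 741/1162 = 63.8%, Singh 24/32 = 75.0% → Singh
Overall: Okafor 780/1304 = 59.8%, Singh 576/1387 = 41.5% → Okafor
Singh wins each pitcher group but Okafor wins overall — the comparison reverses. Singh's at-bats skew toward vs right-handers, which has a lower base rate.

Yes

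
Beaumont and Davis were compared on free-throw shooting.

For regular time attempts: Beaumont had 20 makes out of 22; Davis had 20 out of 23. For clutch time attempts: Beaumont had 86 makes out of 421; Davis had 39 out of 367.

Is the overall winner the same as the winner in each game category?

Regular time: Beaumont 20/22 = 90.9%, Davis 20/23 = 87.0% → Beaumont
Clutch time: Beaumont 86/421 = 20.4%, Davis 39/367 = 10.6% → Beaumont
Overall: Beaumont 106/443 = 23.9%, Davis 59/390 = 15.1% → Beaumont
Beaumont wins overall and in every game group — no reversal.

Yes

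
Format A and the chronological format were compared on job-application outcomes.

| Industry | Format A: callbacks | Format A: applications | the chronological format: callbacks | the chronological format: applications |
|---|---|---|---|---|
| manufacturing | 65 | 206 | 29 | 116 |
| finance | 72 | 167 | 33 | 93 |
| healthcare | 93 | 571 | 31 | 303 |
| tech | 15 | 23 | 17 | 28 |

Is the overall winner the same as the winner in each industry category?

Yes

Manufacturing: Format A 65/206 = 31.6%, the chronological format 29/116 = 25.0% → Format A
Finance: Format A 72/167 = 43.1%, the chronological format 33/93 = 35.5% → Format A
Healthcare: Format A 93/571 = 16.3%, the chronological format 31/303 = 10.2% → Format A
Tech: Format A 15/23 = 65.2%, the chronological format 17/28 = 60.7% → Format A
Overall: Format A 245/967 = 25.3%, the chronological format 110/540 = 20.4% → Format A
Format A wins overall and in every industry group — no reversal.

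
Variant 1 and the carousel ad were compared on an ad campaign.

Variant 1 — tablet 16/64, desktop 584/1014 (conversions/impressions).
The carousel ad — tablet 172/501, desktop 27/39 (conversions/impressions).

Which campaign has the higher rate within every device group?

Tablet: Variant 1 16/64 = 25.0%, the carousel ad 172/501 = 34.3% → the carousel ad
Desktop: Variant 1 584/1014 = 57.6%, the carousel ad 27/39 = 69.2% → the carousel ad
The carousel ad has the higher rate in both groups.

the carousel ad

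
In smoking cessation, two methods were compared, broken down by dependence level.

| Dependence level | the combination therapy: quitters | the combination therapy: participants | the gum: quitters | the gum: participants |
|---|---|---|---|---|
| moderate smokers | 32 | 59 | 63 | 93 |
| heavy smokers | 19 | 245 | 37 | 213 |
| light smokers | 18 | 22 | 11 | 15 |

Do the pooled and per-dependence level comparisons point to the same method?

Moderate smokers: the combination therapy 32/59 = 54.2%, the gum 63/93 = 67.7% → the gum
Heavy smokers: the combination therapy 19/245 = 7.8%, the gum 37/213 = 17.4% → the gum
Light smokers: the combination therapy 18/22 = 81.8%, the gum 11/15 = 73.3% → the combination therapy
Overall: the combination therapy 69/326 = 21.2%, the gum 111/321 = 34.6% → the gum
Neither sweeps: the combination therapy wins 1 of 3 groups, the gum wins 2. The gum wins overall but not every group — no Simpson reversal.

No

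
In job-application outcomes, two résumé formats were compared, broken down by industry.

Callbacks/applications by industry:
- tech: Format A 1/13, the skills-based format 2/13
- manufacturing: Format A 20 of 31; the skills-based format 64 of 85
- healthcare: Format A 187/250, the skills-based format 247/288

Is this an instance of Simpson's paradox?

Tech: Format A 1/13 = 7.7%, the skills-based format 2/13 = 15.4% → the skills-based format
Manufacturing: Format A 20/31 = 64.5%, the skills-based format 64/85 = 75.3% → the skills-based format
Healthcare: Format A 187/250 = 74.8%, the skills-based format 247/288 = 85.8% → the skills-based format
Overall: Format A 208/294 = 70.7%, the skills-based format 313/386 = 81.1% → the skills-based format
The skills-based format wins overall and in every industry group — no reversal.

No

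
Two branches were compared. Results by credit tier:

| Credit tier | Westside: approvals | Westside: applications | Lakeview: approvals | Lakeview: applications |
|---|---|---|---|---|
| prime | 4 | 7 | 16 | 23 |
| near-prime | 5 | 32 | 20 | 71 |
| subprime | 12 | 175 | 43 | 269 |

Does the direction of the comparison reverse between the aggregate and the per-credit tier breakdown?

No

Prime: Westside 4/7 = 57.1%, Lakeview 16/23 = 69.6% → Lakeview
Near-prime: Westside 5/32 = 15.6%, Lakeview 20/71 = 28.2% → Lakeview
Subprime: Westside 12/175 = 6.9%, Lakeview 43/269 = 16.0% → Lakeview
Overall: Westside 21/214 = 9.8%, Lakeview 79/363 = 21.8% → Lakeview
Lakeview wins overall and in every credit group — no reversal.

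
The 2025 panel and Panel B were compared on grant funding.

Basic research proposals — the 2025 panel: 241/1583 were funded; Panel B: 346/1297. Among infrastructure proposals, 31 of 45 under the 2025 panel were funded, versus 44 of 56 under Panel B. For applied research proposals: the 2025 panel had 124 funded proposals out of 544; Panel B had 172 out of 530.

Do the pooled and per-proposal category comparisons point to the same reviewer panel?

Yes

Basic research: the 2025 panel 241/1583 = 15.2%, Panel B 346/1297 = 26.7% → Panel B
Infrastructure: the 2025 panel 31/45 = 68.9%, Panel B 44/56 = 78.6% → Panel B
Applied research: the 2025 panel 124/544 = 22.8%, Panel B 172/530 = 32.5% → Panel B
Overall: the 2025 panel 396/2172 = 18.2%, Panel B 562/1883 = 29.8% → Panel B
Panel B wins overall and in every proposal group — no reversal.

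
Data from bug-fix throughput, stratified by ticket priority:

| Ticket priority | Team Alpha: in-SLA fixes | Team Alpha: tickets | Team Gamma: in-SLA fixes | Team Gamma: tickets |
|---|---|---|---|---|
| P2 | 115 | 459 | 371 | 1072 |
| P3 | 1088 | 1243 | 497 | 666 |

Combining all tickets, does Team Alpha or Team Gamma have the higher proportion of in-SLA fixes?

Team Alpha

P2: Team Alpha 115/459 = 25.1%, Team Gamma 371/1072 = 34.6% → Team Gamma
P3: Team Alpha 1088/1243 = 87.5%, Team Gamma 497/666 = 74.6% → Team Alpha
Overall: Team Alpha 1203/1702 = 70.7%, Team Gamma 868/1738 = 49.9% → Team Alpha
(Neither sweeps every ticket group, but Team Alpha has the higher pooled rate.)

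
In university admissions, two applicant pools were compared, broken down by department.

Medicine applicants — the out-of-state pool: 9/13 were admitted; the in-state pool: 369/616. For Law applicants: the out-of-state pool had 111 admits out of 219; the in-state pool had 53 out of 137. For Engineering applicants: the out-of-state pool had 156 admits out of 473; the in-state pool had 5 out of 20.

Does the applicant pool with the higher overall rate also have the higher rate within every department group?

Medicine: the out-of-state pool 9/13 = 69.2%, the in-state pool 369/616 = 59.9% → the out-of-state pool
Law: the out-of-state pool 111/219 = 50.7%, the in-state pool 53/137 = 38.7% → the out-of-state pool
Engineering: the out-of-state pool 156/473 = 33.0%, the in-state pool 5/20 = 25.0% → the out-of-state pool
Overall: the out-of-state pool 276/705 = 39.1%, the in-state pool 427/773 = 55.2% → the in-state pool
The out-of-state pool wins each department group but the in-state pool wins overall — the comparison reverses. The out-of-state pool's applicants skew toward Engineering, which has a lower base rate.

No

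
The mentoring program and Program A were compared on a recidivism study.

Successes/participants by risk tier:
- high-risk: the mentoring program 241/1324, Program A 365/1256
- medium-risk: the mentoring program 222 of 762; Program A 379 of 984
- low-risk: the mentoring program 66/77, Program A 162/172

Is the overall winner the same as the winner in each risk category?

Yes

High-risk: the mentoring program 241/1324 = 18.2%, Program A 365/1256 = 29.1% → Program A
Medium-risk: the mentoring program 222/762 = 29.1%, Program A 379/984 = 38.5% → Program A
Low-risk: the mentoring program 66/77 = 85.7%, Program A 162/172 = 94.2% → Program A
Overall: the mentoring program 529/2163 = 24.5%, Program A 906/2412 = 37.6% → Program A
Program A wins overall and in every risk group — no reversal.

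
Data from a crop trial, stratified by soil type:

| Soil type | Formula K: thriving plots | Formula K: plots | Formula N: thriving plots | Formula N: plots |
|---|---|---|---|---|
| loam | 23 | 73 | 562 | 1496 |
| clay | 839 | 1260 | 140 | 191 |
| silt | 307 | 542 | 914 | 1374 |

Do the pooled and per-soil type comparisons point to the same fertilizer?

Loam: Formula K 23/73 = 31.5%, Formula N 562/1496 = 37.6% → Formula N
Clay: Formula K 839/1260 = 66.6%, Formula N 140/191 = 73.3% → Formula N
Silt: Formula K 307/542 = 56.6%, Formula N 914/1374 = 66.5% → Formula N
Overall: Formula K 1169/1875 = 62.3%, Formula N 1616/3061 = 52.8% → Formula K
Formula N wins each soil group but Formula K wins overall — the comparison reverses. Formula N's plots skew toward loam, which has a lower base rate.

No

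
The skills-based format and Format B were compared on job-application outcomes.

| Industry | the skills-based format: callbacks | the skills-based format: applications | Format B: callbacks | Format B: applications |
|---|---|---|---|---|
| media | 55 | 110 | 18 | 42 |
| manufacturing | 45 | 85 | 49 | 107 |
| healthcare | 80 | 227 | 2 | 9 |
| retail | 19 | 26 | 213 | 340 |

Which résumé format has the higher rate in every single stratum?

the skills-based format

Media: the skills-based format 55/110 = 50.0%, Format B 18/42 = 42.9% → the skills-based format
Manufacturing: the skills-based format 45/85 = 52.9%, Format B 49/107 = 45.8% → the skills-based format
Healthcare: the skills-based format 80/227 = 35.2%, Format B 2/9 = 22.2% → the skills-based format
Retail: the skills-based format 19/26 = 73.1%, Format B 213/340 = 62.6% → the skills-based format
The skills-based format has the higher rate in all 4 groups.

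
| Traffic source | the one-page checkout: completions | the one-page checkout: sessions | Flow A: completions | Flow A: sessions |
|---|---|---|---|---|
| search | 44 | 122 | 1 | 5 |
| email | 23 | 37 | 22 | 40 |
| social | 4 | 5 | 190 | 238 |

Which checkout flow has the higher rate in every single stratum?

the one-page checkout

Search: the one-page checkout 44/122 = 36.1%, Flow A 1/5 = 20.0% → the one-page checkout
Email: the one-page checkout 23/37 = 62.2%, Flow A 22/40 = 55.0% → the one-page checkout
Social: the one-page checkout 4/5 = 80.0%, Flow A 190/238 = 79.8% → the one-page checkout
The one-page checkout has the higher rate in all 3 groups.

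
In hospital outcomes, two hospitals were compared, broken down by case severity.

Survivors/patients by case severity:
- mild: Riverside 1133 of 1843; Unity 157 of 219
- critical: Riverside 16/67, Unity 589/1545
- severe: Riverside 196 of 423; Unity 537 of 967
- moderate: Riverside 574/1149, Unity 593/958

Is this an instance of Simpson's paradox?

Mild: Riverside 1133/1843 = 61.5%, Unity 157/219 = 71.7% → Unity
Critical: Riverside 16/67 = 23.9%, Unity 589/1545 = 38.1% → Unity
Severe: Riverside 196/423 = 46.3%, Unity 537/967 = 55.5% → Unity
Moderate: Riverside 574/1149 = 50.0%, Unity 593/958 = 61.9% → Unity
Overall: Riverside 1919/3482 = 55.1%, Unity 1876/3689 = 50.9% → Riverside
Unity wins each case group but Riverside wins overall — the comparison reverses. Unity's patients skew toward critical, which has a lower base rate.

Yes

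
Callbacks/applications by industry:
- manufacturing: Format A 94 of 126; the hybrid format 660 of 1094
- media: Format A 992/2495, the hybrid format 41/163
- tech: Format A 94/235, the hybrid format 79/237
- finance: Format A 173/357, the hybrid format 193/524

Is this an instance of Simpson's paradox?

Yes

Manufacturing: Format A 94/126 = 74.6%, the hybrid format 660/1094 = 60.3% → Format A
Media: Format A 992/2495 = 39.8%, the hybrid format 41/163 = 25.2% → Format A
Tech: Format A 94/235 = 40.0%, the hybrid format 79/237 = 33.3% → Format A
Finance: Format A 173/357 = 48.5%, the hybrid format 193/524 = 36.8% → Format A
Overall: Format A 1353/3213 = 42.1%, the hybrid format 973/2018 = 48.2% → the hybrid format
Format A wins each industry group but the hybrid format wins overall — the comparison reverses. Format A's applications skew toward media, which has a lower base rate.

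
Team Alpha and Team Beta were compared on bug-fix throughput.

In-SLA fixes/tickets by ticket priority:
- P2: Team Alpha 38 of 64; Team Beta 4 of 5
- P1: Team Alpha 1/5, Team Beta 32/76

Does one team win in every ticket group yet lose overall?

Yes

P2: Team Alpha 38/64 = 59.4%, Team Beta 4/5 = 80.0% → Team Beta
P1: Team Alpha 1/5 = 20.0%, Team Beta 32/76 = 42.1% → Team Beta
Overall: Team Alpha 39/69 = 56.5%, Team Beta 36/81 = 44.4% → Team Alpha
Team Beta wins each ticket group but Team Alpha wins overall — the comparison reverses. Team Beta's tickets skew toward P1, which has a lower base rate.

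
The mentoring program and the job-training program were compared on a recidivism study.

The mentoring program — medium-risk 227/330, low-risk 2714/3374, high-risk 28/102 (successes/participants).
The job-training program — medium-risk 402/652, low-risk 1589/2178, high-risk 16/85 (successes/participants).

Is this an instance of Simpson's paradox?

No

Medium-risk: the mentoring program 227/330 = 68.8%, the job-training program 402/652 = 61.7% → the mentoring program
Low-risk: the mentoring program 2714/3374 = 80.4%, the job-training program 1589/2178 = 73.0% → the mentoring program
High-risk: the mentoring program 28/102 = 27.5%, the job-training program 16/85 = 18.8% → the mentoring program
Overall: the mentoring program 2969/3806 = 78.0%, the job-training program 2007/2915 = 68.9% → the mentoring program
The mentoring program wins overall and in every risk group — no reversal.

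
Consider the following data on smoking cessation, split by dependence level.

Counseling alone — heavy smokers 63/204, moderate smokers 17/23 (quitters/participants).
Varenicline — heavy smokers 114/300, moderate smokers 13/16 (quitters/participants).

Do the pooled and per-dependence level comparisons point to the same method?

Yes

Heavy smokers: counseling alone 63/204 = 30.9%, varenicline 114/300 = 38.0% → varenicline
Moderate smokers: counseling alone 17/23 = 73.9%, varenicline 13/16 = 81.2% → varenicline
Overall: counseling alone 80/227 = 35.2%, varenicline 127/316 = 40.2% → varenicline
Varenicline wins overall and in every dependence group — no reversal.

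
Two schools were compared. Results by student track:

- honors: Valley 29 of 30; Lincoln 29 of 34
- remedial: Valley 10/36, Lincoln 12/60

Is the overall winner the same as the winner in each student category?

Yes

Honors: Valley 29/30 = 96.7%, Lincoln 29/34 = 85.3% → Valley
Remedial: Valley 10/36 = 27.8%, Lincoln 12/60 = 20.0% → Valley
Overall: Valley 39/66 = 59.1%, Lincoln 41/94 = 43.6% → Valley
Valley wins overall and in every student group — no reversal.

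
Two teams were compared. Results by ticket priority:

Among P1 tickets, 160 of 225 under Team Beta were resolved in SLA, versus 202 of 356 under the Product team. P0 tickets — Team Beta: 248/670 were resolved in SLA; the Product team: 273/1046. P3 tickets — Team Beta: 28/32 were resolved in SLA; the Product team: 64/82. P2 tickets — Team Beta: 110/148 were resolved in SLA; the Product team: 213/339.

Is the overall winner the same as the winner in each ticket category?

P1: Team Beta 160/225 = 71.1%, the Product team 202/356 = 56.7% → Team Beta
P0: Team Beta 248/670 = 37.0%, the Product team 273/1046 = 26.1% → Team Beta
P3: Team Beta 28/32 = 87.5%, the Product team 64/82 = 78.0% → Team Beta
P2: Team Beta 110/148 = 74.3%, the Product team 213/339 = 62.8% → Team Beta
Overall: Team Beta 546/1075 = 50.8%, the Product team 752/1823 = 41.3% → Team Beta
Team Beta wins overall and in every ticket group — no reversal.

Yes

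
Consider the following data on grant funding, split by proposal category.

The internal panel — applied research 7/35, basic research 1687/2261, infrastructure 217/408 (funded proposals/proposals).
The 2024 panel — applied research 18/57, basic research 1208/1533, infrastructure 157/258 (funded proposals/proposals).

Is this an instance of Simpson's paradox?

Applied research: the internal panel 7/35 = 20.0%, the 2024 panel 18/57 = 31.6% → the 2024 panel
Basic research: the internal panel 1687/2261 = 74.6%, the 2024 panel 1208/1533 = 78.8% → the 2024 panel
Infrastructure: the internal panel 217/408 = 53.2%, the 2024 panel 157/258 = 60.9% → the 2024 panel
Overall: the internal panel 1911/2704 = 70.7%, the 2024 panel 1383/1848 = 74.8% → the 2024 panel
The 2024 panel wins overall and in every proposal group — no reversal.

No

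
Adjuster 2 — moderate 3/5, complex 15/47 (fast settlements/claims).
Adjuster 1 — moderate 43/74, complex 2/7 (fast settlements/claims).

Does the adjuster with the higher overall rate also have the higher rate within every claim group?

Moderate: Adjuster 2 3/5 = 60.0%, Adjuster 1 43/74 = 58.1% → Adjuster 2
Complex: Adjuster 2 15/47 = 31.9%, Adjuster 1 2/7 = 28.6% → Adjuster 2
Overall: Adjuster 2 18/52 = 34.6%, Adjuster 1 45/81 = 55.6% → Adjuster 1
Adjuster 2 wins each claim group but Adjuster 1 wins overall — the comparison reverses. Adjuster 2's claims skew toward complex, which has a lower base rate.

No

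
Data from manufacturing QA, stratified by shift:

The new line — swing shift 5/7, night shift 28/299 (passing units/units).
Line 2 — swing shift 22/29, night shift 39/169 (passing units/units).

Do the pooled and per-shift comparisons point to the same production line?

Swing shift: the new line 5/7 = 71.4%, Line 2 22/29 = 75.9% → Line 2
Night shift: the new line 28/299 = 9.4%, Line 2 39/169 = 23.1% → Line 2
Overall: the new line 33/306 = 10.8%, Line 2 61/198 = 30.8% → Line 2
Line 2 wins overall and in every shift group — no reversal.

Yes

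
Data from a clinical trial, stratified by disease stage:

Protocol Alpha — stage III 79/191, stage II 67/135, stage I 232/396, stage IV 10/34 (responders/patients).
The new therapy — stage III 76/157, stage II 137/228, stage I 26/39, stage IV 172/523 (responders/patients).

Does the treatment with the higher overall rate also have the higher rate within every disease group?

No

Stage III: Protocol Alpha 79/191 = 41.4%, the new therapy 76/157 = 48.4% → the new therapy
Stage II: Protocol Alpha 67/135 = 49.6%, the new therapy 137/228 = 60.1% → the new therapy
Stage I: Protocol Alpha 232/396 = 58.6%, the new therapy 26/39 = 66.7% → the new therapy
Stage IV: Protocol Alpha 10/34 = 29.4%, the new therapy 172/523 = 32.9% → the new therapy
Overall: Protocol Alpha 388/756 = 51.3%, the new therapy 411/947 = 43.4% → Protocol Alpha
The new therapy wins each disease group but Protocol Alpha wins overall — the comparison reverses. The new therapy's patients skew toward stage IV, which has a lower base rate.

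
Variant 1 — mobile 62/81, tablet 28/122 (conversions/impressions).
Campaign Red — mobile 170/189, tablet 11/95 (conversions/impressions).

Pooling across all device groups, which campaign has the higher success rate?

Campaign Red

Mobile: Variant 1 62/81 = 76.5%, Campaign Red 170/189 = 89.9% → Campaign Red
Tablet: Variant 1 28/122 = 23.0%, Campaign Red 11/95 = 11.6% → Variant 1
Overall: Variant 1 90/203 = 44.3%, Campaign Red 181/284 = 63.7% → Campaign Red
(Neither sweeps every device group, but Campaign Red has the higher pooled rate.)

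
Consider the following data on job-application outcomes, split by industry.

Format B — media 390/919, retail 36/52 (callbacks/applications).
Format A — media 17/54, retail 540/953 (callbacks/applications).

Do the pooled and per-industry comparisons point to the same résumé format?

Media: Format B 390/919 = 42.4%, Format A 17/54 = 31.5% → Format B
Retail: Format B 36/52 = 69.2%, Format A 540/953 = 56.7% → Format B
Overall: Format B 426/971 = 43.9%, Format A 557/1007 = 55.3% → Format A
Format B wins each industry group but Format A wins overall — the comparison reverses. Format B's applications skew toward media, which has a lower base rate.

No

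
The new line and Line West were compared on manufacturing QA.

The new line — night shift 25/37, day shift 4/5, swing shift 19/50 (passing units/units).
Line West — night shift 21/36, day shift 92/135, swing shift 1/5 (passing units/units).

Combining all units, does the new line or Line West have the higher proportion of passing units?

Night shift: the new line 25/37 = 67.6%, Line West 21/36 = 58.3% → the new line
Day shift: the new line 4/5 = 80.0%, Line West 92/135 = 68.1% → the new line
Swing shift: the new line 19/50 = 38.0%, Line West 1/5 = 20.0% → the new line
Overall: the new line 48/92 = 52.2%, Line West 114/176 = 64.8% → Line West
(The new line wins every shift group but Line West wins overall — the new line's units skew toward the low-rate swing shift group.)

Line West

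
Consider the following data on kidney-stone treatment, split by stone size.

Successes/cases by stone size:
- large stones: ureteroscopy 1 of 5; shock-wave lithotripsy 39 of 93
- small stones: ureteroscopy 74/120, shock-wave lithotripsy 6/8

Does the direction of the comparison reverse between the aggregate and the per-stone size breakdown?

Yes

Large stones: ureteroscopy 1/5 = 20.0%, shock-wave lithotripsy 39/93 = 41.9% → shock-wave lithotripsy
Small stones: ureteroscopy 74/120 = 61.7%, shock-wave lithotripsy 6/8 = 75.0% → shock-wave lithotripsy
Overall: ureteroscopy 75/125 = 60.0%, shock-wave lithotripsy 45/101 = 44.6% → ureteroscopy
Shock-wave lithotripsy wins each stone group but ureteroscopy wins overall — the comparison reverses. Shock-wave lithotripsy's cases skew toward large stones, which has a lower base rate.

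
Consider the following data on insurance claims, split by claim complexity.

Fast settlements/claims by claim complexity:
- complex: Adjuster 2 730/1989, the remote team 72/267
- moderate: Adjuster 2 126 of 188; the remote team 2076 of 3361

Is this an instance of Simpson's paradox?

Complex: Adjuster 2 730/1989 = 36.7%, the remote team 72/267 = 27.0% → Adjuster 2
Moderate: Adjuster 2 126/188 = 67.0%, the remote team 2076/3361 = 61.8% → Adjuster 2
Overall: Adjuster 2 856/2177 = 39.3%, the remote team 2148/3628 = 59.2% → the remote team
Adjuster 2 wins each claim group but the remote team wins overall — the comparison reverses. Adjuster 2's claims skew toward complex, which has a lower base rate.

Yes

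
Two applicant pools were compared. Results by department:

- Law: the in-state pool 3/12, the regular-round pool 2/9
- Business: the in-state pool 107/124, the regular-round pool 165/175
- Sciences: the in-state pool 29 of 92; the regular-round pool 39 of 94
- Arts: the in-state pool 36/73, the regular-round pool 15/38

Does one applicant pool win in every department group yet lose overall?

No

Law: the in-state pool 3/12 = 25.0%, the regular-round pool 2/9 = 22.2% → the in-state pool
Business: the in-state pool 107/124 = 86.3%, the regular-round pool 165/175 = 94.3% → the regular-round pool
Sciences: the in-state pool 29/92 = 31.5%, the regular-round pool 39/94 = 41.5% → the regular-round pool
Arts: the in-state pool 36/73 = 49.3%, the regular-round pool 15/38 = 39.5% → the in-state pool
Overall: the in-state pool 175/301 = 58.1%, the regular-round pool 221/316 = 69.9% → the regular-round pool
Neither sweeps: the in-state pool wins 2 of 4 groups, the regular-round pool wins 2. The regular-round pool wins overall but not every group — no Simpson reversal.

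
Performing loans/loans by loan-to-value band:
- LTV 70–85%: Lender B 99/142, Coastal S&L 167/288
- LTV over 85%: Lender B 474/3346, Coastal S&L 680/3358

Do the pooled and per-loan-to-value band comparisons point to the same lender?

No

LTV 70–85%: Lender B 99/142 = 69.7%, Coastal S&L 167/288 = 58.0% → Lender B
LTV over 85%: Lender B 474/3346 = 14.2%, Coastal S&L 680/3358 = 20.3% → Coastal S&L
Overall: Lender B 573/3488 = 16.4%, Coastal S&L 847/3646 = 23.2% → Coastal S&L
Neither sweeps: Lender B wins 1 of 2 groups, Coastal S&L wins 1. Coastal S&L wins overall but not every group — no Simpson reversal.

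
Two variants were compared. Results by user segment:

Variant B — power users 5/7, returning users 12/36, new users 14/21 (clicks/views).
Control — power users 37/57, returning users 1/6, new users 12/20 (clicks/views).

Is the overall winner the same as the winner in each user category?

Power users: Variant B 5/7 = 71.4%, Control 37/57 = 64.9% → Variant B
Returning users: Variant B 12/36 = 33.3%, Control 1/6 = 16.7% → Variant B
New users: Variant B 14/21 = 66.7%, Control 12/20 = 60.0% → Variant B
Overall: Variant B 31/64 = 48.4%, Control 50/83 = 60.2% → Control
Variant B wins each user group but Control wins overall — the comparison reverses. Variant B's views skew toward returning users, which has a lower base rate.

No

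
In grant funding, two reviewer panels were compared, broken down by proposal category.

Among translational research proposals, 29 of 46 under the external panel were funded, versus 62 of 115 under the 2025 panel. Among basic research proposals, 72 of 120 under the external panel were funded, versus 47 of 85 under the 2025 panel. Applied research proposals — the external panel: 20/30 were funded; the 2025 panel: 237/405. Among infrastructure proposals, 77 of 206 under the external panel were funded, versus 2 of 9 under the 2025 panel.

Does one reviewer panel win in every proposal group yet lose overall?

Translational research: the external panel 29/46 = 63.0%, the 2025 panel 62/115 = 53.9% → the external panel
Basic research: the external panel 72/120 = 60.0%, the 2025 panel 47/85 = 55.3% → the external panel
Applied research: the external panel 20/30 = 66.7%, the 2025 panel 237/405 = 58.5% → the external panel
Infrastructure: the external panel 77/206 = 37.4%, the 2025 panel 2/9 = 22.2% → the external panel
Overall: the external panel 198/402 = 49.3%, the 2025 panel 348/614 = 56.7% → the 2025 panel
The external panel wins each proposal group but the 2025 panel wins overall — the comparison reverses. The external panel's proposals skew toward infrastructure, which has a lower base rate.

Yes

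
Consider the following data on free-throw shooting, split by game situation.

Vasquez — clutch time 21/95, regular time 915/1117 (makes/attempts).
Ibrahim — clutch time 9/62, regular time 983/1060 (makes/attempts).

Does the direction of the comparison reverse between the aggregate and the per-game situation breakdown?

No

Clutch time: Vasquez 21/95 = 22.1%, Ibrahim 9/62 = 14.5% → Vasquez
Regular time: Vasquez 915/1117 = 81.9%, Ibrahim 983/1060 = 92.7% → Ibrahim
Overall: Vasquez 936/1212 = 77.2%, Ibrahim 992/1122 = 88.4% → Ibrahim
Neither sweeps: Vasquez wins 1 of 2 groups, Ibrahim wins 1. Ibrahim wins overall but not every group — no Simpson reversal.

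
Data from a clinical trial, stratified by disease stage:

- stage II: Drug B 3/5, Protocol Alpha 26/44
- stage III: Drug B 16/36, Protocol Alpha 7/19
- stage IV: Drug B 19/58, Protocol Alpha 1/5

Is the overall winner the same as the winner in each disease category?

Stage II: Drug B 3/5 = 60.0%, Protocol Alpha 26/44 = 59.1% → Drug B
Stage III: Drug B 16/36 = 44.4%, Protocol Alpha 7/19 = 36.8% → Drug B
Stage IV: Drug B 19/58 = 32.8%, Protocol Alpha 1/5 = 20.0% → Drug B
Overall: Drug B 38/99 = 38.4%, Protocol Alpha 34/68 = 50.0% → Protocol Alpha
Drug B wins each disease group but Protocol Alpha wins overall — the comparison reverses. Drug B's patients skew toward stage IV, which has a lower base rate.

No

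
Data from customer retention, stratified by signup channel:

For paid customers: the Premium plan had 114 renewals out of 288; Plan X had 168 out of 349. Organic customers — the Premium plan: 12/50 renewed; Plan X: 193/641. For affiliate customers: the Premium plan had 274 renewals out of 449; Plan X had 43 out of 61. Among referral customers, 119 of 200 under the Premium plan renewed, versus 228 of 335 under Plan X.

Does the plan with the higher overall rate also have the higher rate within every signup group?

Paid: the Premium plan 114/288 = 39.6%, Plan X 168/349 = 48.1% → Plan X
Organic: the Premium plan 12/50 = 24.0%, Plan X 193/641 = 30.1% → Plan X
Affiliate: the Premium plan 274/449 = 61.0%, Plan X 43/61 = 70.5% → Plan X
Referral: the Premium plan 119/200 = 59.5%, Plan X 228/335 = 68.1% → Plan X
Overall: the Premium plan 519/987 = 52.6%, Plan X 632/1386 = 45.6% → the Premium plan
Plan X wins each signup group but the Premium plan wins overall — the comparison reverses. Plan X's customers skew toward organic, which has a lower base rate.

No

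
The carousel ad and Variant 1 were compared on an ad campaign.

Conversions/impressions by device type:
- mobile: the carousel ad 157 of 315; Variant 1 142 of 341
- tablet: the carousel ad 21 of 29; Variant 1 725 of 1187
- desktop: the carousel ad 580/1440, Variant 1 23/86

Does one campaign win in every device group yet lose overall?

Mobile: the carousel ad 157/315 = 49.8%, Variant 1 142/341 = 41.6% → the carousel ad
Tablet: the carousel ad 21/29 = 72.4%, Variant 1 725/1187 = 61.1% → the carousel ad
Desktop: the carousel ad 580/1440 = 40.3%, Variant 1 23/86 = 26.7% → the carousel ad
Overall: the carousel ad 758/1784 = 42.5%, Variant 1 890/1614 = 55.1% → Variant 1
The carousel ad wins each device group but Variant 1 wins overall — the comparison reverses. The carousel ad's impressions skew toward desktop, which has a lower base rate.

Yes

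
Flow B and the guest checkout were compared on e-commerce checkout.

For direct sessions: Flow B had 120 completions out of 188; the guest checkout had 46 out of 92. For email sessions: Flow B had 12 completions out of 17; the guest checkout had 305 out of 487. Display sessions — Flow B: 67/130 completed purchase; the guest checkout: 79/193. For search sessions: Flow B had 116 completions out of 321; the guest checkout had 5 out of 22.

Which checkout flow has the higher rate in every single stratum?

Direct: Flow B 120/188 = 63.8%, the guest checkout 46/92 = 50.0% → Flow B
Email: Flow B 12/17 = 70.6%, the guest checkout 305/487 = 62.6% → Flow B
Display: Flow B 67/130 = 51.5%, the guest checkout 79/193 = 40.9% → Flow B
Search: Flow B 116/321 = 36.1%, the guest checkout 5/22 = 22.7% → Flow B
Flow B has the higher rate in all 4 groups.

Flow B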